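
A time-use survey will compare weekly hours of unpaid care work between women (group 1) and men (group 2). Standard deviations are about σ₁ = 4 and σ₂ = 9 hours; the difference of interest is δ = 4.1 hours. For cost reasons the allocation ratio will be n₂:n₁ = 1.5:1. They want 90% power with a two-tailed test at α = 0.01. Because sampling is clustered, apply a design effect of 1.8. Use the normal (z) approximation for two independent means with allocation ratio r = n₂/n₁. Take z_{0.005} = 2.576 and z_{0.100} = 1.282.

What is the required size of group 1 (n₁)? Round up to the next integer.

n₁ = 112

n₁ = (z_{α/2} + z_β)² · (σ₁² + σ₂²/r) / δ²
   = (2.576 + 1.282)² · (4² + 9²/1.5) / 4.1²
   = 14.8842 · (16 + 54) / 16.81
   = 14.8842 · 70 / 16.81
   = 61.98
Design effect: 1.8 × 61.98 = 111.56.
Round up → n₁ = 112; n₂ = r·n₁ = 1.5 × 112 = 168.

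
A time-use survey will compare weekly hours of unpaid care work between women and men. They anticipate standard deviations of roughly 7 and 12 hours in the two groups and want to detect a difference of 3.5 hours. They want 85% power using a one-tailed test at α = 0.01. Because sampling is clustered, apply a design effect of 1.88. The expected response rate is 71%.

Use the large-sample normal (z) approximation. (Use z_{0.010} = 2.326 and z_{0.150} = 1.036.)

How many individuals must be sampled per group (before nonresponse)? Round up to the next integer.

n = (z_α + z_β)² · (σ₁² + σ₂²) / δ²
  = (2.326 + 1.036)² · (7² + 12² = 193) / 3.5²
  = 11.3030 · 193 / 12.25
  = 178.08
Design effect: 1.88 × 178.08 = 334.79.
Adjust for 71% response: 334.79 / 0.71 = 471.54.
Round up → n = 472 per group.

n = 472 per group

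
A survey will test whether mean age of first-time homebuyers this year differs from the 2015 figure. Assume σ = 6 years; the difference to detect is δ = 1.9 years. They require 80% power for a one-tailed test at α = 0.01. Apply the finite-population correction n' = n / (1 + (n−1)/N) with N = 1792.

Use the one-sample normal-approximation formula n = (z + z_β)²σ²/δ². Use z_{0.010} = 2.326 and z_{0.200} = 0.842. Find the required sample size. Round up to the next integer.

n = (z_α + z_β)² · σ² / δ²
  = (2.326 + 0.842)² · 6² / 1.9²
  = 10.0362 · 36 / 3.61
  = 100.08
Finite-population correction (N = 1792): 100.08 / (1 + (100.08 − 1)/1792) = 94.84.
Round up → n = 95.

n = 95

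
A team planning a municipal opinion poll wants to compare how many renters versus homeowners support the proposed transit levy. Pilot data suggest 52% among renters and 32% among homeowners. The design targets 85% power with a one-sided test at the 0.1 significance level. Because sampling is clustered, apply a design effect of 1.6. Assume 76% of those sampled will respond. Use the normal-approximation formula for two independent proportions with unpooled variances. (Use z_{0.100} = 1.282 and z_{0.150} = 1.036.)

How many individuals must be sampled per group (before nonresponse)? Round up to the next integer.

n = 133 per group

n = (z_α + z_β)² · [p₁(1−p₁) + p₂(1−p₂)] / (p₁ − p₂)²
  = (1.282 + 1.036)² · (0.52·0.48 + 0.32·0.68) / (0.20)²
  = (2.318)² · (0.2496 + 0.2176) / 0.0400
  = 5.3731 · 0.4672 / 0.0400
  = 62.76
Design effect: 1.6 × 62.76 = 100.41.
Adjust for 76% response: 100.41 / 0.76 = 132.12.
Round up → n = 133 per group.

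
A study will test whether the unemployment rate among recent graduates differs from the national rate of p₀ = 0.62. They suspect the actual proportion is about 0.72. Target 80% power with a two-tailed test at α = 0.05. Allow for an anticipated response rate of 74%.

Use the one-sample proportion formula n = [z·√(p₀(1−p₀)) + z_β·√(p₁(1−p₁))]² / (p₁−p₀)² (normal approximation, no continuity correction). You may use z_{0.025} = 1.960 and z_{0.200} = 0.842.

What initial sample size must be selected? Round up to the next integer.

n = [z_{α/2}·√(p₀q₀) + z_β·√(p₁q₁)]² / (p₁ − p₀)²
  = [1.960·√(0.62·0.38) + 0.842·√(0.72·0.28)]² / (0.10)²
  = [1.960·0.4854 + 0.842·0.4490]² / 0.0100
  = [1.3294]² / 0.0100
  = 176.73
Adjust for 74% response: 176.73 / 0.74 = 238.83.
Round up → n = 239.

n = 239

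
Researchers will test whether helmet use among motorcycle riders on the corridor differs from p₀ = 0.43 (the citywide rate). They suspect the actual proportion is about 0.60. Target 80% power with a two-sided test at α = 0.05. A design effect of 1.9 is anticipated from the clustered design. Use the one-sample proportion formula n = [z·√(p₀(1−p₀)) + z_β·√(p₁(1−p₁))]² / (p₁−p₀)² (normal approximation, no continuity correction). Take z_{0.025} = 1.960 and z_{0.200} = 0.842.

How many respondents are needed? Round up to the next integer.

n = 126

n = [z_{α/2}·√(p₀q₀) + z_β·√(p₁q₁)]² / (p₁ − p₀)²
  = [1.960·√(0.43·0.57) + 0.842·√(0.60·0.40)]² / (0.17)²
  = [1.960·0.4951 + 0.842·0.4899]² / 0.0289
  = [1.3828]² / 0.0289
  = 66.17
Design effect: 1.9 × 66.17 = 125.72.
Round up → n = 126.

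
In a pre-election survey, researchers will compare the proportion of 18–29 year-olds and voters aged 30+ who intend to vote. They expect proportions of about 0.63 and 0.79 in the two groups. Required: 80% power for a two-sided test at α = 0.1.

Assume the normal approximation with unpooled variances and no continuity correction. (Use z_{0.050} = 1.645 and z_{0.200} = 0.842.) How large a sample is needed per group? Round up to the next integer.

n = 97 per group

n = (z_{α/2} + z_β)² · [p₁(1−p₁) + p₂(1−p₂)] / (p₁ − p₂)²
  = (1.645 + 0.842)² · (0.63·0.37 + 0.79·0.21) / (-0.16)²
  = (2.487)² · (0.2331 + 0.1659) / 0.0256
  = 6.1852 · 0.3990 / 0.0256
  = 96.40
Round up → n = 97 per group.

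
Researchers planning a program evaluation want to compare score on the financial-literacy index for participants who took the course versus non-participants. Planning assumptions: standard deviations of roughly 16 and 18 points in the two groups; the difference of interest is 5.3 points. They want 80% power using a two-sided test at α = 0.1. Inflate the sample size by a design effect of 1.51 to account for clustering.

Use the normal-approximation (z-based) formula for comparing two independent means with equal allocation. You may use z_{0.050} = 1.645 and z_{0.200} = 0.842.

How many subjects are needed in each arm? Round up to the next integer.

n = 193 per group

n = (z_{α/2} + z_β)² · (σ₁² + σ₂²) / δ²
  = (1.645 + 0.842)² · (16² + 18² = 580) / 5.3²
  = 6.1852 · 580 / 28.09
  = 127.71
Design effect: 1.51 × 127.71 = 192.84.
Round up → n = 193 per group.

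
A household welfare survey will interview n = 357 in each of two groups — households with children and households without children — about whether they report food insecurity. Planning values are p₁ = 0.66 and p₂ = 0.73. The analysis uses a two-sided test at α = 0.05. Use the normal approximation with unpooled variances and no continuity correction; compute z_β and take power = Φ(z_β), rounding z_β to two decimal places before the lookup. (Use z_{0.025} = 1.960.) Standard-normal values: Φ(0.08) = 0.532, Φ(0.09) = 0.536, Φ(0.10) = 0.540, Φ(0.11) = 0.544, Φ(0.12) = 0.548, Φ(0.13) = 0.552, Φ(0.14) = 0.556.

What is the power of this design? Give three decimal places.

Power ≈ 0.532

z_β = |p₁−p₂|·√(n/[p₁q₁+p₂q₂]) − z_{α/2}
    = 0.07 · √(357/0.4215) − 1.960
    = 0.07 · 29.1028 − 1.960
    = 2.0372 − 1.960 = 0.0772 → 0.08
Power = Φ(0.08) = 0.532.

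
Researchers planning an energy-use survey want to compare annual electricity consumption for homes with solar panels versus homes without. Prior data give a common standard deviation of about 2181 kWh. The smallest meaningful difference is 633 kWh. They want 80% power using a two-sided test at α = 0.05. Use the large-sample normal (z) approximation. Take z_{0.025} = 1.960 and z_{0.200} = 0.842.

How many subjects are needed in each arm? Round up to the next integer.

n = 187 per group

n = (z_{α/2} + z_β)² · (σ₁² + σ₂²) / δ²
  = (1.960 + 0.842)² · (2·2181² = 9513522) / 633²
  = 7.8512 · 9513522 / 400689
  = 186.41
Round up → n = 187 per group.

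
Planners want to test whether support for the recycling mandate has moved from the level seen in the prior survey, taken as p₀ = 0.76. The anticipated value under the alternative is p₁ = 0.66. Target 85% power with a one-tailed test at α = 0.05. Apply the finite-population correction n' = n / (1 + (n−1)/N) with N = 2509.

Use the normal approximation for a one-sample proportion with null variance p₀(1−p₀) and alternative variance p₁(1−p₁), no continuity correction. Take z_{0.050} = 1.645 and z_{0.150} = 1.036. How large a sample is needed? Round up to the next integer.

n = [z_α·√(p₀q₀) + z_β·√(p₁q₁)]² / (p₁ − p₀)²
  = [1.645·√(0.76·0.24) + 1.036·√(0.66·0.34)]² / (-0.10)²
  = [1.645·0.4271 + 1.036·0.4737]² / 0.0100
  = [1.1933]² / 0.0100
  = 142.40
Finite-population correction (N = 2509): 142.40 / (1 + (142.40 − 1)/2509) = 134.80.
Round up → n = 135.

n = 135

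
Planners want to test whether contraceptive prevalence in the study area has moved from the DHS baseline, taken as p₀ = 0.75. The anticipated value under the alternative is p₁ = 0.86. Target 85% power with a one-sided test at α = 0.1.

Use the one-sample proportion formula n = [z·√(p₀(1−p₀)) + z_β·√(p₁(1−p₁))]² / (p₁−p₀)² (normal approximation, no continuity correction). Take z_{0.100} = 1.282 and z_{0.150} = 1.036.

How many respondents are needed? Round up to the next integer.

n = [z_α·√(p₀q₀) + z_β·√(p₁q₁)]² / (p₁ − p₀)²
  = [1.282·√(0.75·0.25) + 1.036·√(0.86·0.14)]² / (0.11)²
  = [1.282·0.4330 + 1.036·0.3470]² / 0.0121
  = [0.9146]² / 0.0121
  = 69.13
Round up → n = 70.

n = 70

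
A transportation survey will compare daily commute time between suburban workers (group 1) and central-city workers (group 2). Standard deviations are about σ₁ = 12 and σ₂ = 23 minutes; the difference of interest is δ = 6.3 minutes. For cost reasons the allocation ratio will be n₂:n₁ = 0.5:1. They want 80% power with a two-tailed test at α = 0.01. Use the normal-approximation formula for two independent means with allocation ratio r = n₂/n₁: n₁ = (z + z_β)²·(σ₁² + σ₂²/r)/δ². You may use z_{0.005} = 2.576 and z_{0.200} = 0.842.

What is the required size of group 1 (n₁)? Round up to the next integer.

n₁ = 354

n₁ = (z_{α/2} + z_β)² · (σ₁² + σ₂²/r) / δ²
   = (2.576 + 0.842)² · (12² + 23²/0.5) / 6.3²
   = 11.6827 · (144 + 1058) / 39.69
   = 11.6827 · 1202 / 39.69
   = 353.81
Round up → n₁ = 354; n₂ = r·n₁ = 0.5 × 354 = 177.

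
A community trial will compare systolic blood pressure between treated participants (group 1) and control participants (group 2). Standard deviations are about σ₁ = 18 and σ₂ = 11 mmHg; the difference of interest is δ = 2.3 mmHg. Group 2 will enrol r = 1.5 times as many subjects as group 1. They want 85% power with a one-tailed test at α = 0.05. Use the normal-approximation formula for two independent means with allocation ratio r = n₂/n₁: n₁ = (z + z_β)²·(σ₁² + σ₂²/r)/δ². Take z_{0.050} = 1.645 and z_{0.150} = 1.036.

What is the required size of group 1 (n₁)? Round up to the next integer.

n₁ = 550

n₁ = (z_α + z_β)² · (σ₁² + σ₂²/r) / δ²
   = (1.645 + 1.036)² · (18² + 11²/1.5) / 2.3²
   = 7.1878 · (324 + 80.6667) / 5.29
   = 7.1878 · 404.6667 / 5.29
   = 549.84
Round up → n₁ = 550; n₂ = r·n₁ = 1.5 × 550 = 825.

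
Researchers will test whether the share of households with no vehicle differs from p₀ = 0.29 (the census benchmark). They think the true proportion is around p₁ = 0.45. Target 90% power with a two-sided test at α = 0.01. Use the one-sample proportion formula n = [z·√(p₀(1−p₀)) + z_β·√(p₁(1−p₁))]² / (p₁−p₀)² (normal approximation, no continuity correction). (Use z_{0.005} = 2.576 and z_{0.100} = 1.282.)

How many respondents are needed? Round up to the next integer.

n = [z_{α/2}·√(p₀q₀) + z_β·√(p₁q₁)]² / (p₁ − p₀)²
  = [2.576·√(0.29·0.71) + 1.282·√(0.45·0.55)]² / (0.16)²
  = [2.576·0.4538 + 1.282·0.4975]² / 0.0256
  = [1.8067]² / 0.0256
  = 127.50
Round up → n = 128.

n = 128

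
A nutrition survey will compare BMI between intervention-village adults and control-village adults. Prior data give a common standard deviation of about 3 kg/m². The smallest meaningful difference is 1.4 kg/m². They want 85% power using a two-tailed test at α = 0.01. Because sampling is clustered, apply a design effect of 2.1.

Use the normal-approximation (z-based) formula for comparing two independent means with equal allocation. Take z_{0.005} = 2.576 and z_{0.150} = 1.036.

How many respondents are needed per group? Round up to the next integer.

n = (z_{α/2} + z_β)² · (σ₁² + σ₂²) / δ²
  = (2.576 + 1.036)² · (2·3² = 18) / 1.4²
  = 13.0465 · 18 / 1.96
  = 119.82
Design effect: 2.1 × 119.82 = 251.61.
Round up → n = 252 per group.

n = 252 per group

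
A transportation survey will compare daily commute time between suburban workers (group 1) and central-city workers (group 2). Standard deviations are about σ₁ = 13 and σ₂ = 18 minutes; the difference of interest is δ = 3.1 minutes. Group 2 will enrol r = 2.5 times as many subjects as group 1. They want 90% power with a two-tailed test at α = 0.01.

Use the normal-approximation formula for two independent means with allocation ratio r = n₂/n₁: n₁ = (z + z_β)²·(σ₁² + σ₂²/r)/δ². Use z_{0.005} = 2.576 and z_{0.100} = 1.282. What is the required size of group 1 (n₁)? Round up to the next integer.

n₁ = 463

n₁ = (z_{α/2} + z_β)² · (σ₁² + σ₂²/r) / δ²
   = (2.576 + 1.282)² · (13² + 18²/2.5) / 3.1²
   = 14.8842 · (169 + 129.6) / 9.61
   = 14.8842 · 298.6 / 9.61
   = 462.48
Round up → n₁ = 463; n₂ = r·n₁ = 2.5 × 463 = 1158.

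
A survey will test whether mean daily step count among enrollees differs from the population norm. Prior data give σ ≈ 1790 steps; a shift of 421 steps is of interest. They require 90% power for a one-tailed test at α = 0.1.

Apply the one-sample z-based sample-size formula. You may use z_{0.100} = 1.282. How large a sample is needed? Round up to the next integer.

n = (z_α + z_β)² · σ² / δ²
  = (1.282 + 1.282)² · 1790² / 421²
  = 6.5741 · 3204100 / 177241
  = 118.84
Round up → n = 119.

n = 119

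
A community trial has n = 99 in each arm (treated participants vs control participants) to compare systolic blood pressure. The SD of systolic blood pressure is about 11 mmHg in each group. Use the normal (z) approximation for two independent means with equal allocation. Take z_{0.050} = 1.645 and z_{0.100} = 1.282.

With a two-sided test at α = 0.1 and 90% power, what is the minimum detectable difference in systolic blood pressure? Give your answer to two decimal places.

δ = (z_{α/2} + z_β) · √((σ₁²+σ₂²)/n)
  = (1.645 + 1.282) · √(242/99)
  = 2.927 · √2.4444
  = 2.927 · 1.5635
  = 4.5763

Minimum detectable difference ≈ 4.58 mmHg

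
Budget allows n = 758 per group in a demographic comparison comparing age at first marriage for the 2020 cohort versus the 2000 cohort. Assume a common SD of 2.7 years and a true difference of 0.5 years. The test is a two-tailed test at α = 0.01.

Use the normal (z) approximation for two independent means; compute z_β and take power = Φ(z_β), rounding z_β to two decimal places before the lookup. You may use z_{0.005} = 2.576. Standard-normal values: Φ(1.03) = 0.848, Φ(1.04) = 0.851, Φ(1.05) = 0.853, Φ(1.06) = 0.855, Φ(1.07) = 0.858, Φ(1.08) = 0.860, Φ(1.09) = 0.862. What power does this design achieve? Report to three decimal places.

Power ≈ 0.848

z_β = δ·√(n/(σ₁²+σ₂²)) − z_{α/2}
    = 0.5 · √(758/14.58) − 2.576
    = 0.5 · 7.21034 − 2.576
    = 3.6052 − 2.576 = 1.0292 → 1.03
Power = Φ(1.03) = 0.848.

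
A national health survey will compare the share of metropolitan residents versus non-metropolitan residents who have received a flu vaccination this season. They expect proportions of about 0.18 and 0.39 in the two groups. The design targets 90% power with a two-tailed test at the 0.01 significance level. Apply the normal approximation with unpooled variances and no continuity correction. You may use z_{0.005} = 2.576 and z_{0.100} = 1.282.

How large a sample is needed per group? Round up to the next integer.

n = 131 per group

n = (z_{α/2} + z_β)² · [p₁(1−p₁) + p₂(1−p₂)] / (p₁ − p₂)²
  = (2.576 + 1.282)² · (0.18·0.82 + 0.39·0.61) / (-0.21)²
  = (3.858)² · (0.1476 + 0.2379) / 0.0441
  = 14.8842 · 0.3855 / 0.0441
  = 130.11
Round up → n = 131 per group.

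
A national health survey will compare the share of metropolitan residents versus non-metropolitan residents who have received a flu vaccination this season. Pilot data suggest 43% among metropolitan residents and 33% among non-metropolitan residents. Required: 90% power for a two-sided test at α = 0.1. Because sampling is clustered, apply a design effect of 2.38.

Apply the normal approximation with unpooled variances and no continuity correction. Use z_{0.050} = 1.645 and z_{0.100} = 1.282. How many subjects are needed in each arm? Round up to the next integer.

n = (z_{α/2} + z_β)² · [p₁(1−p₁) + p₂(1−p₂)] / (p₁ − p₂)²
  = (1.645 + 1.282)² · (0.43·0.57 + 0.33·0.67) / (0.10)²
  = (2.927)² · (0.2451 + 0.2211) / 0.0100
  = 8.5673 · 0.4662 / 0.0100
  = 399.41
Design effect: 2.38 × 399.41 = 950.59.
Round up → n = 951 per group.

n = 951 per group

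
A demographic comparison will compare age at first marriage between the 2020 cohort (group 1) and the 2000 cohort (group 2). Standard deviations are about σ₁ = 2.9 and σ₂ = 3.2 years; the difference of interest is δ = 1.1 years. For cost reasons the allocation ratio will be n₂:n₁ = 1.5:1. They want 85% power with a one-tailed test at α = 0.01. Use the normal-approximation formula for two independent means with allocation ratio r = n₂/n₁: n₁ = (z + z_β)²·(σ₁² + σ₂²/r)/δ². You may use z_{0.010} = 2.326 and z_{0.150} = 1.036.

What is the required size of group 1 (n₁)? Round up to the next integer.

n₁ = (z_α + z_β)² · (σ₁² + σ₂²/r) / δ²
   = (2.326 + 1.036)² · (2.9² + 3.2²/1.5) / 1.1²
   = 11.3030 · (8.41 + 6.8267) / 1.21
   = 11.3030 · 15.2367 / 1.21
   = 142.33
Round up → n₁ = 143; n₂ = r·n₁ = 1.5 × 143 = 215.

n₁ = 143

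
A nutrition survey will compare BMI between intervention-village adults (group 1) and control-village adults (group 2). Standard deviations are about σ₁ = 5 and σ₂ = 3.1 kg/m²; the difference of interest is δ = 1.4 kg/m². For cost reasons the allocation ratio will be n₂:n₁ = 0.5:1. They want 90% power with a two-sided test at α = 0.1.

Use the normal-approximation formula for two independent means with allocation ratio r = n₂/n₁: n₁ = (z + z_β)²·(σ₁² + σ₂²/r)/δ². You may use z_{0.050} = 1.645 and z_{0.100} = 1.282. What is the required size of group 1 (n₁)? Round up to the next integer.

n₁ = 194

n₁ = (z_{α/2} + z_β)² · (σ₁² + σ₂²/r) / δ²
   = (1.645 + 1.282)² · (5² + 3.1²/0.5) / 1.4²
   = 8.5673 · (25 + 19.22) / 1.96
   = 8.5673 · 44.22 / 1.96
   = 193.29
Round up → n₁ = 194; n₂ = r·n₁ = 0.5 × 194 = 97.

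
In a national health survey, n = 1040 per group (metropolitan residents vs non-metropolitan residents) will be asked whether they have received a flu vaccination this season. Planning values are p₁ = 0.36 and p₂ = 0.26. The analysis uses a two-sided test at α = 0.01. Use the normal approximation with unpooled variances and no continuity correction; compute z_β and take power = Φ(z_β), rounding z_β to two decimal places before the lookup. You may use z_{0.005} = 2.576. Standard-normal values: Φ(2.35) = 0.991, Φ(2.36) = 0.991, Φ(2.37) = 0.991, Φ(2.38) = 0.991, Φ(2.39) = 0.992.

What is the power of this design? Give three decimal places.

Power ≈ 0.991

z_β = |p₁−p₂|·√(n/[p₁q₁+p₂q₂]) − z_{α/2}
    = 0.10 · √(1040/0.4228) − 2.576
    = 0.10 · 49.5963 − 2.576
    = 4.9596 − 2.576 = 2.3836 → 2.38
Power = Φ(2.38) = 0.991.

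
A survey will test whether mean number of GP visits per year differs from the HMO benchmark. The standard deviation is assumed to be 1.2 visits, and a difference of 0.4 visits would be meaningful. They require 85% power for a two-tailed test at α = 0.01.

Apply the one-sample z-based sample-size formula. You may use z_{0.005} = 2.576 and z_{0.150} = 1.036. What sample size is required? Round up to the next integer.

n = 118

n = (z_{α/2} + z_β)² · σ² / δ²
  = (2.576 + 1.036)² · 1.2² / 0.4²
  = 13.0465 · 1.44 / 0.16
  = 117.42
Round up → n = 118.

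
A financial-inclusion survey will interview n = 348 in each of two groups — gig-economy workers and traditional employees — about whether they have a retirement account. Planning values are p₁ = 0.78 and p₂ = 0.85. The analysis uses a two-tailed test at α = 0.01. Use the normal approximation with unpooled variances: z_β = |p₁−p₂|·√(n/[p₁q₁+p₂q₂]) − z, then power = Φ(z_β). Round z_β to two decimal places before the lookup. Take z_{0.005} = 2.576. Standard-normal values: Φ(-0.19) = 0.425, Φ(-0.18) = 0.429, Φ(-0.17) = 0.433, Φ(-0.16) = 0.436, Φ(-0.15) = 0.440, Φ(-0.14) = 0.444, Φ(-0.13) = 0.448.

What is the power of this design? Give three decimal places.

z_β = |p₁−p₂|·√(n/[p₁q₁+p₂q₂]) − z_{α/2}
    = 0.07 · √(348/0.2991) − 2.576
    = 0.07 · 34.1100 − 2.576
    = 2.3877 − 2.576 = -0.1883 → -0.19
Power = Φ(-0.19) = 0.425.

Power ≈ 0.425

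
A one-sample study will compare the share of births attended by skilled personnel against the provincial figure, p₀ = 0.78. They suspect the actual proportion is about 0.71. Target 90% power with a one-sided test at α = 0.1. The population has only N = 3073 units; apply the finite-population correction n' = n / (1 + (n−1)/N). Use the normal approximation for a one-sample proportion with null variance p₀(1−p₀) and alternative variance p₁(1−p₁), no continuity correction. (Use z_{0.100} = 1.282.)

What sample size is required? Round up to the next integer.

n = 234

n = [z_α·√(p₀q₀) + z_β·√(p₁q₁)]² / (p₁ − p₀)²
  = [1.282·√(0.78·0.22) + 1.282·√(0.71·0.29)]² / (-0.07)²
  = [1.282·0.4142 + 1.282·0.4538]² / 0.0049
  = [1.1128]² / 0.0049
  = 252.71
Finite-population correction (N = 3073): 252.71 / (1 + (252.71 − 1)/3073) = 233.58.
Round up → n = 234.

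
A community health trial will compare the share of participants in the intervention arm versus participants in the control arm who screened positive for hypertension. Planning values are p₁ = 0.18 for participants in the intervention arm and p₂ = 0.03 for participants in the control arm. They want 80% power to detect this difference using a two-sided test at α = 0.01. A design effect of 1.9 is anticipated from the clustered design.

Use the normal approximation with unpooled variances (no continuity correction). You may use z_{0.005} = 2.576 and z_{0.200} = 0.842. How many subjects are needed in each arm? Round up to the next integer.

n = 175 per group

n = (z_{α/2} + z_β)² · [p₁(1−p₁) + p₂(1−p₂)] / (p₁ − p₂)²
  = (2.576 + 0.842)² · (0.18·0.82 + 0.03·0.97) / (0.15)²
  = (3.418)² · (0.1476 + 0.0291) / 0.0225
  = 11.6827 · 0.1767 / 0.0225
  = 91.75
Design effect: 1.9 × 91.75 = 174.32.
Round up → n = 175 per group.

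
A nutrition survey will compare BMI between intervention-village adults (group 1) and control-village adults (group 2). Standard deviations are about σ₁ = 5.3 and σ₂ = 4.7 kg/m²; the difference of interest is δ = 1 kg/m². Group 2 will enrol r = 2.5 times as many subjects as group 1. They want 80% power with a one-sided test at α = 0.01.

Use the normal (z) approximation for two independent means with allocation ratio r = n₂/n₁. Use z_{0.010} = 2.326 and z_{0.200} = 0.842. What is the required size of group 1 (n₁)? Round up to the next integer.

n₁ = 371

n₁ = (z_α + z_β)² · (σ₁² + σ₂²/r) / δ²
   = (2.326 + 0.842)² · (5.3² + 4.7²/2.5) / 1²
   = 10.0362 · (28.09 + 8.836) / 1
   = 10.0362 · 36.926 / 1
   = 370.60
Round up → n₁ = 371; n₂ = r·n₁ = 2.5 × 371 = 928.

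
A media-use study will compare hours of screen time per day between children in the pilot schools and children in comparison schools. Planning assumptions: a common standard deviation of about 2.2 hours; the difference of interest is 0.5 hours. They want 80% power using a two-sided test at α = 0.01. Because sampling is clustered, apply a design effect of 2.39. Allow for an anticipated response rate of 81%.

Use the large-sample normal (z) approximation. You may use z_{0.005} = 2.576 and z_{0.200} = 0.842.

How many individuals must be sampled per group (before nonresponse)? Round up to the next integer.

n = 1335 per group

n = (z_{α/2} + z_β)² · (σ₁² + σ₂²) / δ²
  = (2.576 + 0.842)² · (2·2.2² = 9.68) / 0.5²
  = 11.6827 · 9.68 / 0.25
  = 452.36
Design effect: 2.39 × 452.36 = 1081.13.
Adjust for 81% response: 1081.13 / 0.81 = 1334.73.
Round up → n = 1335 per group.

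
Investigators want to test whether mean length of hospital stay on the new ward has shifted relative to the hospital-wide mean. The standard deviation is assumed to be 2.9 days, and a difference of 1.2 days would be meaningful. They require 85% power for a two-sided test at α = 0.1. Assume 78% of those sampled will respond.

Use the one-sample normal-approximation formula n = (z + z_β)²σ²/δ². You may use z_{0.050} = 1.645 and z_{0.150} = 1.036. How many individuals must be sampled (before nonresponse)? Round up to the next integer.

n = 54

n = (z_{α/2} + z_β)² · σ² / δ²
  = (1.645 + 1.036)² · 2.9² / 1.2²
  = 7.1878 · 8.41 / 1.44
  = 41.98
Adjust for 78% response: 41.98 / 0.78 = 53.82.
Round up → n = 54.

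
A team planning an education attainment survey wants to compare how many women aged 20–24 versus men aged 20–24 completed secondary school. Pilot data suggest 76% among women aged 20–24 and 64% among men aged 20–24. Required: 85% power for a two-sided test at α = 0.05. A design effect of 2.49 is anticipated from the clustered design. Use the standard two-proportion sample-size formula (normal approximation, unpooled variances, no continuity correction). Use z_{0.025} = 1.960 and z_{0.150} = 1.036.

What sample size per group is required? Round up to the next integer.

n = (z_{α/2} + z_β)² · [p₁(1−p₁) + p₂(1−p₂)] / (p₁ − p₂)²
  = (1.960 + 1.036)² · (0.76·0.24 + 0.64·0.36) / (0.12)²
  = (2.996)² · (0.1824 + 0.2304) / 0.0144
  = 8.9760 · 0.4128 / 0.0144
  = 257.31
Design effect: 2.49 × 257.31 = 640.71.
Round up → n = 641 per group.

n = 641 per group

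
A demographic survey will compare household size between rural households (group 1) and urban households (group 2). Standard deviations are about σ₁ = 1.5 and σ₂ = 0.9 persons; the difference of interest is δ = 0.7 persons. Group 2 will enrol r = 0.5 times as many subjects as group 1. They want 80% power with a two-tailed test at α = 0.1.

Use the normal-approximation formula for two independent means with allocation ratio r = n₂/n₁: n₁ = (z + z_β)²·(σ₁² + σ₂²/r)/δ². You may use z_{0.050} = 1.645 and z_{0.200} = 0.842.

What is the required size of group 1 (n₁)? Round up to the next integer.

n₁ = (z_{α/2} + z_β)² · (σ₁² + σ₂²/r) / δ²
   = (1.645 + 0.842)² · (1.5² + 0.9²/0.5) / 0.7²
   = 6.1852 · (2.25 + 1.62) / 0.49
   = 6.1852 · 3.87 / 0.49
   = 48.85
Round up → n₁ = 49; n₂ = r·n₁ = 0.5 × 49 = 25.

n₁ = 49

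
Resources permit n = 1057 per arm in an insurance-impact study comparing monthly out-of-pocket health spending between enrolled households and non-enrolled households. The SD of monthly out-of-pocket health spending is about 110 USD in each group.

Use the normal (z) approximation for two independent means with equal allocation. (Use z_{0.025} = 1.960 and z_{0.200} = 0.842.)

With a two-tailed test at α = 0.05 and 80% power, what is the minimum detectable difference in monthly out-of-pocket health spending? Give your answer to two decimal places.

Minimum detectable difference ≈ 13.41 USD

δ = (z_{α/2} + z_β) · √((σ₁²+σ₂²)/n)
  = (1.960 + 0.842) · √(24200/1057)
  = 2.802 · √22.895
  = 2.802 · 4.7849
  = 13.4072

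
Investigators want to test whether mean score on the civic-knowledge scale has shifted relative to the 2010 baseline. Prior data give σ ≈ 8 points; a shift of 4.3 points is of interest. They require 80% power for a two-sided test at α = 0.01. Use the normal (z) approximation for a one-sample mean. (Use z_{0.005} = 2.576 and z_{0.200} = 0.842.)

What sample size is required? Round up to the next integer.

n = (z_{α/2} + z_β)² · σ² / δ²
  = (2.576 + 0.842)² · 8² / 4.3²
  = 11.6827 · 64 / 18.49
  = 40.44
Round up → n = 41.

n = 41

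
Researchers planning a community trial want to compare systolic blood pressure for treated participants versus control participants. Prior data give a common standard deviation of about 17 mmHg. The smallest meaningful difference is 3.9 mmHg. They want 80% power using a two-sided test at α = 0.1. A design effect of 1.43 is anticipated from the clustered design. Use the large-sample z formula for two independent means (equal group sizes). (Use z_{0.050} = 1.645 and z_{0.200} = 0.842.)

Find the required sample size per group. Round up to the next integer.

n = (z_{α/2} + z_β)² · (σ₁² + σ₂²) / δ²
  = (1.645 + 0.842)² · (2·17² = 578) / 3.9²
  = 6.1852 · 578 / 15.21
  = 235.04
Design effect: 1.43 × 235.04 = 336.11.
Round up → n = 337 per group.

n = 337 per group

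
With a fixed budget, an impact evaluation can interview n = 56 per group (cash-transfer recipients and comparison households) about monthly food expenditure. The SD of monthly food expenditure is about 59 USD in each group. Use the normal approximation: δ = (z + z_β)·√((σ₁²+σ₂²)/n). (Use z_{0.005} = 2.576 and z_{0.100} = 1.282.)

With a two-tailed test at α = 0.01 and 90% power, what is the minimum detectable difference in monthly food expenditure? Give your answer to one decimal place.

Minimum detectable difference ≈ 43.0 USD

δ = (z_{α/2} + z_β) · √((σ₁²+σ₂²)/n)
  = (2.576 + 1.282) · √(6962/56)
  = 3.858 · √124.3214
  = 3.858 · 11.1500
  = 43.0165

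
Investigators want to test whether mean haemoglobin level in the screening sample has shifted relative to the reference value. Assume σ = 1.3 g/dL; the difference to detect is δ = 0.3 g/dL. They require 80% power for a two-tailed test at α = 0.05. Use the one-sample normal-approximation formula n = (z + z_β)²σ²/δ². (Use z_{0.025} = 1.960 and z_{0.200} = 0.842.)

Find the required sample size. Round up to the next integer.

n = 148

n = (z_{α/2} + z_β)² · σ² / δ²
  = (1.960 + 0.842)² · 1.3² / 0.3²
  = 7.8512 · 1.69 / 0.09
  = 147.43
Round up → n = 148.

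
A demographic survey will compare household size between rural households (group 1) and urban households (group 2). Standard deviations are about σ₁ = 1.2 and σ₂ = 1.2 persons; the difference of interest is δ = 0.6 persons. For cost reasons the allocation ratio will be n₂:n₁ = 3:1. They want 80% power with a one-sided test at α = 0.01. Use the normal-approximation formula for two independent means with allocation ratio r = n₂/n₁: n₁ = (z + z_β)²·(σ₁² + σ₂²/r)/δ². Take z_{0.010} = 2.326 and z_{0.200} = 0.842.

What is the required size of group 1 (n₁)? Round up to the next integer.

n₁ = (z_α + z_β)² · (σ₁² + σ₂²/r) / δ²
   = (2.326 + 0.842)² · (1.2² + 1.2²/3) / 0.6²
   = 10.0362 · (1.44 + 0.48) / 0.36
   = 10.0362 · 1.92 / 0.36
   = 53.53
Round up → n₁ = 54; n₂ = r·n₁ = 3 × 54 = 162.

n₁ = 54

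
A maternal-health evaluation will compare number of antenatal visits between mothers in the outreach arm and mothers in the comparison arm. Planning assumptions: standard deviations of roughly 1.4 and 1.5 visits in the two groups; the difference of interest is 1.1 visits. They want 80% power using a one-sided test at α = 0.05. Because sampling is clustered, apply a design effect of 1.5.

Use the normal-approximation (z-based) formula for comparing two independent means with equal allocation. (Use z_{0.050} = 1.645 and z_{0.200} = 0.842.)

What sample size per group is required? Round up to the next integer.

n = 33 per group

n = (z_α + z_β)² · (σ₁² + σ₂²) / δ²
  = (1.645 + 0.842)² · (1.4² + 1.5² = 4.21) / 1.1²
  = 6.1852 · 4.21 / 1.21
  = 21.52
Design effect: 1.5 × 21.52 = 32.28.
Round up → n = 33 per group.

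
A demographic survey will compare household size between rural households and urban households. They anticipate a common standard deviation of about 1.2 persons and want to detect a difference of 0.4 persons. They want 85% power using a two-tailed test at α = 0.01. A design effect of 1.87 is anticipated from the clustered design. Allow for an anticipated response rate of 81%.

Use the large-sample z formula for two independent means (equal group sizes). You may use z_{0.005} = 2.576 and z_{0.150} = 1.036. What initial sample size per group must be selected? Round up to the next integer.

n = (z_{α/2} + z_β)² · (σ₁² + σ₂²) / δ²
  = (2.576 + 1.036)² · (2·1.2² = 2.88) / 0.4²
  = 13.0465 · 2.88 / 0.16
  = 234.84
Design effect: 1.87 × 234.84 = 439.15.
Adjust for 81% response: 439.15 / 0.81 = 542.16.
Round up → n = 543 per group.

n = 543 per group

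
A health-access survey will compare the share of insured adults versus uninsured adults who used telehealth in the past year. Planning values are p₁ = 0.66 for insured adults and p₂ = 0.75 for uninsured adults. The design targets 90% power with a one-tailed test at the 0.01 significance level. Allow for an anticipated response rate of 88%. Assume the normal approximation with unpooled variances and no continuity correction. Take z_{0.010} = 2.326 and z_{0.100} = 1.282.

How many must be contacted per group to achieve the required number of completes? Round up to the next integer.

n = (z_α + z_β)² · [p₁(1−p₁) + p₂(1−p₂)] / (p₁ − p₂)²
  = (2.326 + 1.282)² · (0.66·0.34 + 0.75·0.25) / (-0.09)²
  = (3.608)² · (0.2244 + 0.1875) / 0.0081
  = 13.0177 · 0.4119 / 0.0081
  = 661.97
Adjust for 88% response: 661.97 / 0.88 = 752.24.
Round up → n = 753 per group.

n = 753 per group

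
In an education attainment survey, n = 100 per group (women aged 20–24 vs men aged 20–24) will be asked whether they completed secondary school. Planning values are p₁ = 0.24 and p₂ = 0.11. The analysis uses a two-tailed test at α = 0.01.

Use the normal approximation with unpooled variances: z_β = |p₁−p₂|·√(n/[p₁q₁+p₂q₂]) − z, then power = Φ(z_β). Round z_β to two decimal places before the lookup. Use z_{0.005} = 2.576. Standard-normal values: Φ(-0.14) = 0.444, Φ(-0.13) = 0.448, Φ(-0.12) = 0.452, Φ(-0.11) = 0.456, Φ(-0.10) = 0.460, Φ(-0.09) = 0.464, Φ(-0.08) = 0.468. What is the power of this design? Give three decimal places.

Power ≈ 0.452

z_β = |p₁−p₂|·√(n/[p₁q₁+p₂q₂]) − z_{α/2}
    = 0.13 · √(100/0.2803) − 2.576
    = 0.13 · 18.8881 − 2.576
    = 2.4555 − 2.576 = -0.1205 → -0.12
Power = Φ(-0.12) = 0.452.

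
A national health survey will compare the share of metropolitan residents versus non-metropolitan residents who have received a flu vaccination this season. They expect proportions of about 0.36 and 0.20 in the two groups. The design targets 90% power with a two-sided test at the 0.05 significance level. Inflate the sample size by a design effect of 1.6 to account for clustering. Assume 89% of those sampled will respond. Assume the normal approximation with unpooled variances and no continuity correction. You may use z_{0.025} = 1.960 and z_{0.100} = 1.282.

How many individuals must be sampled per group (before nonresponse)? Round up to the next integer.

n = (z_{α/2} + z_β)² · [p₁(1−p₁) + p₂(1−p₂)] / (p₁ − p₂)²
  = (1.960 + 1.282)² · (0.36·0.64 + 0.20·0.80) / (0.16)²
  = (3.242)² · (0.2304 + 0.1600) / 0.0256
  = 10.5106 · 0.3904 / 0.0256
  = 160.29
Design effect: 1.6 × 160.29 = 256.46.
Adjust for 89% response: 256.46 / 0.89 = 288.15.
Round up → n = 289 per group.

n = 289 per group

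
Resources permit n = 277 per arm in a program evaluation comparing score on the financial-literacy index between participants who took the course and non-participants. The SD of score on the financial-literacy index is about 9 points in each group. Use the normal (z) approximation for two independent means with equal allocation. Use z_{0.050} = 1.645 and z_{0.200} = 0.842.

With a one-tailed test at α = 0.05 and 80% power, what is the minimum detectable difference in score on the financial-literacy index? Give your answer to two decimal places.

Minimum detectable difference ≈ 1.90 points

δ = (z_α + z_β) · √((σ₁²+σ₂²)/n)
  = (1.645 + 0.842) · √(162/277)
  = 2.487 · √0.58484
  = 2.487 · 0.7647
  = 1.9019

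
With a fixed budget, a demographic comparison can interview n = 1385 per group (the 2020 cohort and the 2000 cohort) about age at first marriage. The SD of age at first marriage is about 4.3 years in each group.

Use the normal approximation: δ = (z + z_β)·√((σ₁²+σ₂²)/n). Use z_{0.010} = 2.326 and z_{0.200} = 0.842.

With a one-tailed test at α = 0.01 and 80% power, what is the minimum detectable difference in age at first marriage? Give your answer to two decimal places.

Minimum detectable difference ≈ 0.52 years

δ = (z_α + z_β) · √((σ₁²+σ₂²)/n)
  = (2.326 + 0.842) · √(36.98/1385)
  = 3.168 · √0.0267
  = 3.168 · 0.1634
  = 0.5177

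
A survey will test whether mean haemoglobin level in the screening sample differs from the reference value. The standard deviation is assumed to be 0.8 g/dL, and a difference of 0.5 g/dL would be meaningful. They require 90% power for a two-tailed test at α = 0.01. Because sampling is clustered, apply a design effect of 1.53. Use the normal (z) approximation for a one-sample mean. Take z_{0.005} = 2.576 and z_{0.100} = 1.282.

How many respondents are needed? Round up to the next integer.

n = (z_{α/2} + z_β)² · σ² / δ²
  = (2.576 + 1.282)² · 0.8² / 0.5²
  = 14.8842 · 0.64 / 0.25
  = 38.10
Design effect: 1.53 × 38.10 = 58.30.
Round up → n = 59.

n = 59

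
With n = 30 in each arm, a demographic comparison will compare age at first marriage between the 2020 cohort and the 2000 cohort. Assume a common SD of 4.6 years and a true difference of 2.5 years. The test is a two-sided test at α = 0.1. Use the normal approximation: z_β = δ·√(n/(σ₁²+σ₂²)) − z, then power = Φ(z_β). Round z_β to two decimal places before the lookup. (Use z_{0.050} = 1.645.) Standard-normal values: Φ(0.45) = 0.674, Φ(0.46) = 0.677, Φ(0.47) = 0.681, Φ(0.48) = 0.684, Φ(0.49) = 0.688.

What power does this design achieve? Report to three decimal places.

z_β = δ·√(n/(σ₁²+σ₂²)) − z_{α/2}
    = 2.5 · √(30/42.32) − 1.645
    = 2.5 · 0.84195 − 1.645
    = 2.1049 − 1.645 = 0.4599 → 0.46
Power = Φ(0.46) = 0.677.

Power ≈ 0.677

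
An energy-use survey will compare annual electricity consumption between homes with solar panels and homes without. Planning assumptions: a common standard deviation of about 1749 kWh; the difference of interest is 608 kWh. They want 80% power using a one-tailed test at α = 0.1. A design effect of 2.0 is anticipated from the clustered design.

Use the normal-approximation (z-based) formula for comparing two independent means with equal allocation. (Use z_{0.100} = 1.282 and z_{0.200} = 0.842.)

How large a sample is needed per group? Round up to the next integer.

n = (z_α + z_β)² · (σ₁² + σ₂²) / δ²
  = (1.282 + 0.842)² · (2·1749² = 6118002) / 608²
  = 4.5114 · 6118002 / 369664
  = 74.66
Design effect: 2.0 × 74.66 = 149.33.
Round up → n = 150 per group.

n = 150 per group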